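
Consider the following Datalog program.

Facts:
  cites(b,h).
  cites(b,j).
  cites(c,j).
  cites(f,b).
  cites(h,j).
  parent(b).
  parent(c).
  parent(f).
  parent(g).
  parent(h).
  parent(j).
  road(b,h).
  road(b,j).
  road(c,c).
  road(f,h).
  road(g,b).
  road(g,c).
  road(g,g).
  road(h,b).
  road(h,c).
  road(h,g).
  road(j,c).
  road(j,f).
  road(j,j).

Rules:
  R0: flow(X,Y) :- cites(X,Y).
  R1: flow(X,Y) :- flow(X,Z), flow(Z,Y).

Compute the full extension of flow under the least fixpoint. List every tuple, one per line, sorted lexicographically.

round 1: derive flow(b,h) via R0 from cites(b,h)
round 1: derive flow(b,j) via R0 from cites(b,j)
round 1: derive flow(c,j) via R0 from cites(c,j)
round 1: derive flow(f,b) via R0 from cites(f,b)
round 1: derive flow(h,j) via R0 from cites(h,j)
round 2: derive flow(f,h) via R1 from flow(f,b), flow(b,h)
round 2: derive flow(f,j) via R1 from flow(f,b), flow(b,j)

flow(b,h)
flow(b,j)
flow(c,j)
flow(f,b)
flow(f,h)
flow(f,j)
flow(h,j)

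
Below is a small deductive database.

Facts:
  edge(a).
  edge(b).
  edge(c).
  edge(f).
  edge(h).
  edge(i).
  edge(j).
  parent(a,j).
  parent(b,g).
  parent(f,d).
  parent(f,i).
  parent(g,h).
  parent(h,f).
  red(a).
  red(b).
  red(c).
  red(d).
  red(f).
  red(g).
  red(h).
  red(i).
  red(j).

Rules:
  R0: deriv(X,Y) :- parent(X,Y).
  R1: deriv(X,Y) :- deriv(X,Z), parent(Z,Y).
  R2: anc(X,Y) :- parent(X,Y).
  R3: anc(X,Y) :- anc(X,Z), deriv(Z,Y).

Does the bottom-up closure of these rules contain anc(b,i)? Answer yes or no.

yes

round 1: derive deriv(a,j) via R0 from parent(a,j)
round 1: derive deriv(b,g) via R0 from parent(b,g)
round 1: derive deriv(f,d) via R0 from parent(f,d)
round 1: derive deriv(f,i) via R0 from parent(f,i)
round 1: derive deriv(g,h) via R0 from parent(g,h)
round 1: derive deriv(h,f) via R0 from parent(h,f)
round 1: derive anc(a,j) via R2 from parent(a,j)
round 1: derive anc(b,g) via R2 from parent(b,g)
round 1: derive anc(f,d) via R2 from parent(f,d)
round 1: derive anc(f,i) via R2 from parent(f,i)
round 1: derive anc(g,h) via R2 from parent(g,h)
round 1: derive anc(h,f) via R2 from parent(h,f)
round 2: derive deriv(b,h) via R1 from deriv(b,g), parent(g,h)
round 2: derive deriv(g,f) via R1 from deriv(g,h), parent(h,f)
round 2: derive deriv(h,d) via R1 from deriv(h,f), parent(f,d)
round 2: derive deriv(h,i) via R1 from deriv(h,f), parent(f,i)
round 2: derive anc(b,h) via R3 from anc(b,g), deriv(g,h)
round 2: derive anc(g,f) via R3 from anc(g,h), deriv(h,f)
round 2: derive anc(h,d) via R3 from anc(h,f), deriv(f,d)
round 2: derive anc(h,i) via R3 from anc(h,f), deriv(f,i)
round 3: derive deriv(b,f) via R1 from deriv(b,h), parent(h,f)
round 3: derive deriv(g,d) via R1 from deriv(g,f), parent(f,d)
round 3: derive deriv(g,i) via R1 from deriv(g,f), parent(f,i)
round 3: derive anc(b,d) via R3 from anc(b,h), deriv(h,d)
round 3: derive anc(b,f) via R3 from anc(b,g), deriv(g,f)
round 3: derive anc(b,i) via R3 from anc(b,h), deriv(h,i)
round 3: derive anc(g,d) via R3 from anc(g,f), deriv(f,d)
round 3: derive anc(g,i) via R3 from anc(g,f), deriv(f,i)
round 4: derive deriv(b,d) via R1 from deriv(b,f), parent(f,d)
round 4: derive deriv(b,i) via R1 from deriv(b,f), parent(f,i)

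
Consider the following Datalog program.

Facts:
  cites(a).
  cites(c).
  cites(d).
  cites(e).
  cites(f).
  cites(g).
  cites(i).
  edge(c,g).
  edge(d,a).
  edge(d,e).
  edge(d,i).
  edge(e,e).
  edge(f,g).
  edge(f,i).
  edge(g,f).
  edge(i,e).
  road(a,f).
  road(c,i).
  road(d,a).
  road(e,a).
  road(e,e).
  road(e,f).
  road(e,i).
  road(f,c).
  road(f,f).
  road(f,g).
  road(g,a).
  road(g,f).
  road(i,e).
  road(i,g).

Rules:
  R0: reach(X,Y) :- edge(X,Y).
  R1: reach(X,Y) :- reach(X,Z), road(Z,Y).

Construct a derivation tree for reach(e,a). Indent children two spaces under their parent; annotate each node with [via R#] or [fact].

reach(e,a)  [via R1]
  reach(e,e)  [via R0]
    edge(e,e)  [fact]
  road(e,a)  [fact]

round 1: derive reach(c,g) via R0 from edge(c,g)
round 1: derive reach(d,a) via R0 from edge(d,a)
round 1: derive reach(d,e) via R0 from edge(d,e)
round 1: derive reach(d,i) via R0 from edge(d,i)
round 1: derive reach(e,e) via R0 from edge(e,e)
round 1: derive reach(f,g) via R0 from edge(f,g)
round 1: derive reach(f,i) via R0 from edge(f,i)
round 1: derive reach(g,f) via R0 from edge(g,f)
round 1: derive reach(i,e) via R0 from edge(i,e)
round 2: derive reach(c,a) via R1 from reach(c,g), road(g,a)
round 2: derive reach(c,f) via R1 from reach(c,g), road(g,f)
round 2: derive reach(d,f) via R1 from reach(d,a), road(a,f)
round 2: derive reach(d,g) via R1 from reach(d,i), road(i,g)
round 2: derive reach(e,a) via R1 from reach(e,e), road(e,a)
round 2: derive reach(e,f) via R1 from reach(e,e), road(e,f)
round 2: derive reach(e,i) via R1 from reach(e,e), road(e,i)
round 2: derive reach(f,a) via R1 from reach(f,g), road(g,a)
round 2: derive reach(f,e) via R1 from reach(f,i), road(i,e)
round 2: derive reach(f,f) via R1 from reach(f,g), road(g,f)
round 2: derive reach(g,c) via R1 from reach(g,f), road(f,c)
round 2: derive reach(g,g) via R1 from reach(g,f), road(f,g)
round 2: derive reach(i,a) via R1 from reach(i,e), road(e,a)
round 2: derive reach(i,f) via R1 from reach(i,e), road(e,f)
round 2: derive reach(i,i) via R1 from reach(i,e), road(e,i)
round 3: derive reach(c,c) via R1 from reach(c,f), road(f,c)
round 3: derive reach(d,c) via R1 from reach(d,f), road(f,c)
round 3: derive reach(e,c) via R1 from reach(e,f), road(f,c)
round 3: derive reach(e,g) via R1 from reach(e,f), road(f,g)
round 3: derive reach(f,c) via R1 from reach(f,f), road(f,c)
round 3: derive reach(g,a) via R1 from reach(g,g), road(g,a)
round 3: derive reach(g,i) via R1 from reach(g,c), road(c,i)
round 3: derive reach(i,c) via R1 from reach(i,f), road(f,c)
round 3: derive reach(i,g) via R1 from reach(i,f), road(f,g)
round 4: derive reach(c,i) via R1 from reach(c,c), road(c,i)
round 4: derive reach(g,e) via R1 from reach(g,i), road(i,e)
round 5: derive reach(c,e) via R1 from reach(c,i), road(i,e)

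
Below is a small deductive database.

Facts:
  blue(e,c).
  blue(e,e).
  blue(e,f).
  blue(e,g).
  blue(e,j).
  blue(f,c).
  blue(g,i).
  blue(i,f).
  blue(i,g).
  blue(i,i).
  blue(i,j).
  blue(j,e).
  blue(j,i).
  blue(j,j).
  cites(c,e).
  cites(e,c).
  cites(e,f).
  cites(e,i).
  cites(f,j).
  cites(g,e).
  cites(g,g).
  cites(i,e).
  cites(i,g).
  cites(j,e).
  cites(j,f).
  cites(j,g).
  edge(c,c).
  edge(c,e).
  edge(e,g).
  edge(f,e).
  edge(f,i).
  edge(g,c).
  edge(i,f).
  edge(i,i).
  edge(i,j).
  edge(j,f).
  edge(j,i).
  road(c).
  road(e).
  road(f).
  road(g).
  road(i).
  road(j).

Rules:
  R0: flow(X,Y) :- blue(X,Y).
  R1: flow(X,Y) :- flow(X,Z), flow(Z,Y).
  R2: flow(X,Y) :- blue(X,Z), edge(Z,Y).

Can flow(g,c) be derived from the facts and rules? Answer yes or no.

round 1: derive flow(e,c) via R0 from blue(e,c)
round 1: derive flow(e,e) via R0 from blue(e,e)
round 1: derive flow(e,f) via R0 from blue(e,f)
round 1: derive flow(e,g) via R0 from blue(e,g)
round 1: derive flow(e,j) via R0 from blue(e,j)
round 1: derive flow(f,c) via R0 from blue(f,c)
round 1: derive flow(g,i) via R0 from blue(g,i)
round 1: derive flow(i,f) via R0 from blue(i,f)
round 1: derive flow(i,g) via R0 from blue(i,g)
round 1: derive flow(i,i) via R0 from blue(i,i)
round 1: derive flow(i,j) via R0 from blue(i,j)
round 1: derive flow(j,e) via R0 from blue(j,e)
round 1: derive flow(j,i) via R0 from blue(j,i)
round 1: derive flow(j,j) via R0 from blue(j,j)
round 1: derive flow(e,i) via R2 from blue(e,f), edge(f,i)
round 1: derive flow(f,e) via R2 from blue(f,c), edge(c,e)
round 1: derive flow(g,f) via R2 from blue(g,i), edge(i,f)
round 1: derive flow(g,j) via R2 from blue(g,i), edge(i,j)
round 1: derive flow(i,c) via R2 from blue(i,g), edge(g,c)
round 1: derive flow(i,e) via R2 from blue(i,f), edge(f,e)
round 1: derive flow(j,f) via R2 from blue(j,i), edge(i,f)
round 1: derive flow(j,g) via R2 from blue(j,e), edge(e,g)
round 2: derive flow(f,f) via R1 from flow(f,e), flow(e,f)
round 2: derive flow(f,g) via R1 from flow(f,e), flow(e,g)
round 2: derive flow(f,i) via R1 from flow(f,e), flow(e,i)
round 2: derive flow(f,j) via R1 from flow(f,e), flow(e,j)
round 2: derive flow(g,c) via R1 from flow(g,f), flow(f,c)
round 2: derive flow(g,e) via R1 from flow(g,f), flow(f,e)
round 2: derive flow(g,g) via R1 from flow(g,i), flow(i,g)
round 2: derive flow(j,c) via R1 from flow(j,e), flow(e,c)

yes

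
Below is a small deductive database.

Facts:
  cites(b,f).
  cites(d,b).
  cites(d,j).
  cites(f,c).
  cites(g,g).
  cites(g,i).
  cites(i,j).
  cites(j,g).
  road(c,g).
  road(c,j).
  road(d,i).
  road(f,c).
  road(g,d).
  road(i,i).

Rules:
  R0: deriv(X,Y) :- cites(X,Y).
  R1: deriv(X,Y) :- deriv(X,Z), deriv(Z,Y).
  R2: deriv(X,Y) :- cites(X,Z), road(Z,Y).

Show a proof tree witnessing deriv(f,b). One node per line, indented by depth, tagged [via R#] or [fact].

deriv(f,b)  [via R1]
  deriv(f,d)  [via R1]
    deriv(f,g)  [via R2]
      cites(f,c)  [fact]
      road(c,g)  [fact]
    deriv(g,d)  [via R2]
      cites(g,g)  [fact]
      road(g,d)  [fact]
  deriv(d,b)  [via R0]
    cites(d,b)  [fact]

round 1: derive deriv(b,f) via R0 from cites(b,f)
round 1: derive deriv(d,b) via R0 from cites(d,b)
round 1: derive deriv(d,j) via R0 from cites(d,j)
round 1: derive deriv(f,c) via R0 from cites(f,c)
round 1: derive deriv(g,g) via R0 from cites(g,g)
round 1: derive deriv(g,i) via R0 from cites(g,i)
round 1: derive deriv(i,j) via R0 from cites(i,j)
round 1: derive deriv(j,g) via R0 from cites(j,g)
round 1: derive deriv(b,c) via R2 from cites(b,f), road(f,c)
round 1: derive deriv(f,g) via R2 from cites(f,c), road(c,g)
round 1: derive deriv(f,j) via R2 from cites(f,c), road(c,j)
round 1: derive deriv(g,d) via R2 from cites(g,g), road(g,d)
round 1: derive deriv(j,d) via R2 from cites(j,g), road(g,d)
round 2: derive deriv(b,g) via R1 from deriv(b,f), deriv(f,g)
round 2: derive deriv(b,j) via R1 from deriv(b,f), deriv(f,j)
round 2: derive deriv(d,c) via R1 from deriv(d,b), deriv(b,c)
round 2: derive deriv(d,d) via R1 from deriv(d,j), deriv(j,d)
round 2: derive deriv(d,f) via R1 from deriv(d,b), deriv(b,f)
round 2: derive deriv(d,g) via R1 from deriv(d,j), deriv(j,g)
round 2: derive deriv(f,d) via R1 from deriv(f,g), deriv(g,d)
round 2: derive deriv(f,i) via R1 from deriv(f,g), deriv(g,i)
round 2: derive deriv(g,b) via R1 from deriv(g,d), deriv(d,b)
round 2: derive deriv(g,j) via R1 from deriv(g,d), deriv(d,j)
round 2: derive deriv(i,d) via R1 from deriv(i,j), deriv(j,d)
round 2: derive deriv(i,g) via R1 from deriv(i,j), deriv(j,g)
round 2: derive deriv(j,b) via R1 from deriv(j,d), deriv(d,b)
round 2: derive deriv(j,i) via R1 from deriv(j,g), deriv(g,i)
round 2: derive deriv(j,j) via R1 from deriv(j,d), deriv(d,j)
round 3: derive deriv(b,b) via R1 from deriv(b,g), deriv(g,b)
round 3: derive deriv(b,d) via R1 from deriv(b,f), deriv(f,d)
round 3: derive deriv(b,i) via R1 from deriv(b,f), deriv(f,i)
round 3: derive deriv(d,i) via R1 from deriv(d,f), deriv(f,i)
round 3: derive deriv(f,b) via R1 from deriv(f,d), deriv(d,b)
round 3: derive deriv(f,f) via R1 from deriv(f,d), deriv(d,f)
round 3: derive deriv(g,c) via R1 from deriv(g,b), deriv(b,c)
round 3: derive deriv(g,f) via R1 from deriv(g,b), deriv(b,f)
round 3: derive deriv(i,b) via R1 from deriv(i,d), deriv(d,b)
round 3: derive deriv(i,c) via R1 from deriv(i,d), deriv(d,c)
round 3: derive deriv(i,f) via R1 from deriv(i,d), deriv(d,f)
round 3: derive deriv(i,i) via R1 from deriv(i,g), deriv(g,i)
round 3: derive deriv(j,c) via R1 from deriv(j,b), deriv(b,c)
round 3: derive deriv(j,f) via R1 from deriv(j,b), deriv(b,f)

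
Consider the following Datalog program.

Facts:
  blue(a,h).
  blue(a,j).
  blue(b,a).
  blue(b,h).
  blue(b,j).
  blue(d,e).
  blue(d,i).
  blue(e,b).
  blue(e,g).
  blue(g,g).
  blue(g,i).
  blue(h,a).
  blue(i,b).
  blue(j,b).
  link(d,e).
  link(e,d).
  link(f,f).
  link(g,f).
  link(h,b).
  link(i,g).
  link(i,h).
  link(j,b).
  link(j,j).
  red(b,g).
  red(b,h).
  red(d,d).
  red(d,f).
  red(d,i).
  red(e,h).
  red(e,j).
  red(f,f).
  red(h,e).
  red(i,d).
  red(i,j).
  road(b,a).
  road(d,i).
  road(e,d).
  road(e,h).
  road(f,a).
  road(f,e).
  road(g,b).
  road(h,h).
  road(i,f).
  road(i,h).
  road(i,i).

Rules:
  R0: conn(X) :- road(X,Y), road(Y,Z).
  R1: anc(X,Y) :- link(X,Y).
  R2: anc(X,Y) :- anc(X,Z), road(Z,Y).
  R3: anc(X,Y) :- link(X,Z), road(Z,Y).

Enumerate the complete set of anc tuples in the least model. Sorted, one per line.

anc(d,a)
anc(d,d)
anc(d,e)
anc(d,f)
anc(d,h)
anc(d,i)
anc(e,a)
anc(e,d)
anc(e,e)
anc(e,f)
anc(e,h)
anc(e,i)
anc(f,a)
anc(f,d)
anc(f,e)
anc(f,f)
anc(f,h)
anc(f,i)
anc(g,a)
anc(g,d)
anc(g,e)
anc(g,f)
anc(g,h)
anc(g,i)
anc(h,a)
anc(h,b)
anc(i,a)
anc(i,b)
anc(i,g)
anc(i,h)
anc(j,a)
anc(j,b)
anc(j,j)

round 1: derive anc(d,e) via R1 from link(d,e)
round 1: derive anc(e,d) via R1 from link(e,d)
round 1: derive anc(f,f) via R1 from link(f,f)
round 1: derive anc(g,f) via R1 from link(g,f)
round 1: derive anc(h,b) via R1 from link(h,b)
round 1: derive anc(i,g) via R1 from link(i,g)
round 1: derive anc(i,h) via R1 from link(i,h)
round 1: derive anc(j,b) via R1 from link(j,b)
round 1: derive anc(j,j) via R1 from link(j,j)
round 1: derive anc(d,d) via R3 from link(d,e), road(e,d)
round 1: derive anc(d,h) via R3 from link(d,e), road(e,h)
round 1: derive anc(e,i) via R3 from link(e,d), road(d,i)
round 1: derive anc(f,a) via R3 from link(f,f), road(f,a)
round 1: derive anc(f,e) via R3 from link(f,f), road(f,e)
round 1: derive anc(g,a) via R3 from link(g,f), road(f,a)
round 1: derive anc(g,e) via R3 from link(g,f), road(f,e)
round 1: derive anc(h,a) via R3 from link(h,b), road(b,a)
round 1: derive anc(i,b) via R3 from link(i,g), road(g,b)
round 1: derive anc(j,a) via R3 from link(j,b), road(b,a)
round 2: derive anc(d,i) via R2 from anc(d,d), road(d,i)
round 2: derive anc(e,f) via R2 from anc(e,i), road(i,f)
round 2: derive anc(e,h) via R2 from anc(e,i), road(i,h)
round 2: derive anc(f,d) via R2 from anc(f,e), road(e,d)
round 2: derive anc(f,h) via R2 from anc(f,e), road(e,h)
round 2: derive anc(g,d) via R2 from anc(g,e), road(e,d)
round 2: derive anc(g,h) via R2 from anc(g,e), road(e,h)
round 2: derive anc(i,a) via R2 from anc(i,b), road(b,a)
round 3: derive anc(d,f) via R2 from anc(d,i), road(i,f)
round 3: derive anc(e,a) via R2 from anc(e,f), road(f,a)
round 3: derive anc(e,e) via R2 from anc(e,f), road(f,e)
round 3: derive anc(f,i) via R2 from anc(f,d), road(d,i)
round 3: derive anc(g,i) via R2 from anc(g,d), road(d,i)
round 4: derive anc(d,a) via R2 from anc(d,f), road(f,a)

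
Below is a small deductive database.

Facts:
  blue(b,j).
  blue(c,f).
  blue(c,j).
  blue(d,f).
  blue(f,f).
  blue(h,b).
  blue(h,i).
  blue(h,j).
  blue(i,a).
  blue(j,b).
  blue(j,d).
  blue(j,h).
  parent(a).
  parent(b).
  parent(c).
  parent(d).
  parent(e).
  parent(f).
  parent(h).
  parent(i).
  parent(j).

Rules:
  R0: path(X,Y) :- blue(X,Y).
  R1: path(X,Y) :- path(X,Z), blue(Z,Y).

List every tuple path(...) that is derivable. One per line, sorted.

path(b,a)
path(b,b)
path(b,d)
path(b,f)
path(b,h)
path(b,i)
path(b,j)
path(c,a)
path(c,b)
path(c,d)
path(c,f)
path(c,h)
path(c,i)
path(c,j)
path(d,f)
path(f,f)
path(h,a)
path(h,b)
path(h,d)
path(h,f)
path(h,h)
path(h,i)
path(h,j)
path(i,a)
path(j,a)
path(j,b)
path(j,d)
path(j,f)
path(j,h)
path(j,i)
path(j,j)

round 1: derive path(b,j) via R0 from blue(b,j)
round 1: derive path(c,f) via R0 from blue(c,f)
round 1: derive path(c,j) via R0 from blue(c,j)
round 1: derive path(d,f) via R0 from blue(d,f)
round 1: derive path(f,f) via R0 from blue(f,f)
round 1: derive path(h,b) via R0 from blue(h,b)
round 1: derive path(h,i) via R0 from blue(h,i)
round 1: derive path(h,j) via R0 from blue(h,j)
round 1: derive path(i,a) via R0 from blue(i,a)
round 1: derive path(j,b) via R0 from blue(j,b)
round 1: derive path(j,d) via R0 from blue(j,d)
round 1: derive path(j,h) via R0 from blue(j,h)
round 2: derive path(b,b) via R1 from path(b,j), blue(j,b)
round 2: derive path(b,d) via R1 from path(b,j), blue(j,d)
round 2: derive path(b,h) via R1 from path(b,j), blue(j,h)
round 2: derive path(c,b) via R1 from path(c,j), blue(j,b)
round 2: derive path(c,d) via R1 from path(c,j), blue(j,d)
round 2: derive path(c,h) via R1 from path(c,j), blue(j,h)
round 2: derive path(h,a) via R1 from path(h,i), blue(i,a)
round 2: derive path(h,d) via R1 from path(h,j), blue(j,d)
round 2: derive path(h,h) via R1 from path(h,j), blue(j,h)
round 2: derive path(j,f) via R1 from path(j,d), blue(d,f)
round 2: derive path(j,i) via R1 from path(j,h), blue(h,i)
round 2: derive path(j,j) via R1 from path(j,b), blue(b,j)
round 3: derive path(b,f) via R1 from path(b,d), blue(d,f)
round 3: derive path(b,i) via R1 from path(b,h), blue(h,i)
round 3: derive path(c,i) via R1 from path(c,h), blue(h,i)
round 3: derive path(h,f) via R1 from path(h,d), blue(d,f)
round 3: derive path(j,a) via R1 from path(j,i), blue(i,a)
round 4: derive path(b,a) via R1 from path(b,i), blue(i,a)
round 4: derive path(c,a) via R1 from path(c,i), blue(i,a)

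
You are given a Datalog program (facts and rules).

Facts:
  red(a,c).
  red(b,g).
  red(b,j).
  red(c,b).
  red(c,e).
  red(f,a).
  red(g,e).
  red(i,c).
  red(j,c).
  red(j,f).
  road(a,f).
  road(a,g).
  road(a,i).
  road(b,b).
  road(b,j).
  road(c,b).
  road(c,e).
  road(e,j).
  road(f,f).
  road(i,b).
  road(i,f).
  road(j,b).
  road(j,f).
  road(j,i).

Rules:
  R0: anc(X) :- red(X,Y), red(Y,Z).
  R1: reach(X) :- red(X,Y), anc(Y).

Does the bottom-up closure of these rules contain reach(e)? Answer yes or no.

round 1: derive anc(a) via R0 from red(a,c), red(c,b)
round 1: derive anc(b) via R0 from red(b,g), red(g,e)
round 1: derive anc(c) via R0 from red(c,b), red(b,g)
round 1: derive anc(f) via R0 from red(f,a), red(a,c)
round 1: derive anc(i) via R0 from red(i,c), red(c,b)
round 1: derive anc(j) via R0 from red(j,c), red(c,b)
round 2: derive reach(a) via R1 from red(a,c), anc(c)
round 2: derive reach(b) via R1 from red(b,j), anc(j)
round 2: derive reach(c) via R1 from red(c,b), anc(b)
round 2: derive reach(f) via R1 from red(f,a), anc(a)
round 2: derive reach(i) via R1 from red(i,c), anc(c)
round 2: derive reach(j) via R1 from red(j,c), anc(c)

no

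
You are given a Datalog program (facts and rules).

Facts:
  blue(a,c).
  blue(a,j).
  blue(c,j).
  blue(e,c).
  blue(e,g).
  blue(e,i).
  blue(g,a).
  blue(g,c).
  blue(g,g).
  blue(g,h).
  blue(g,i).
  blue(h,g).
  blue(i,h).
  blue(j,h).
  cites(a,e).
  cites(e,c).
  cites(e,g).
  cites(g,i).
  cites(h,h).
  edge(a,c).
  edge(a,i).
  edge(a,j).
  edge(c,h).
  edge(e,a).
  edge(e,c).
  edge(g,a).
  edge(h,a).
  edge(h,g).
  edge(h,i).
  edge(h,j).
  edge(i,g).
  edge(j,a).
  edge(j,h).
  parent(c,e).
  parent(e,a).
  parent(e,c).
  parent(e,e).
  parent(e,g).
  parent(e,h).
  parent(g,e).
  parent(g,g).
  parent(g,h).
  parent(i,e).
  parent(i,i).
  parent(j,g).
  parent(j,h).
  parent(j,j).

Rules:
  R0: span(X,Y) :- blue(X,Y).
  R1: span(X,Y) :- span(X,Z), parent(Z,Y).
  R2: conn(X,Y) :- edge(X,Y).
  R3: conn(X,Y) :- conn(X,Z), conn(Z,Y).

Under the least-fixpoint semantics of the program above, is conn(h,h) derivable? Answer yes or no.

yes

round 1: derive conn(a,c) via R2 from edge(a,c)
round 1: derive conn(a,i) via R2 from edge(a,i)
round 1: derive conn(a,j) via R2 from edge(a,j)
round 1: derive conn(c,h) via R2 from edge(c,h)
round 1: derive conn(e,a) via R2 from edge(e,a)
round 1: derive conn(e,c) via R2 from edge(e,c)
round 1: derive conn(g,a) via R2 from edge(g,a)
round 1: derive conn(h,a) via R2 from edge(h,a)
round 1: derive conn(h,g) via R2 from edge(h,g)
round 1: derive conn(h,i) via R2 from edge(h,i)
round 1: derive conn(h,j) via R2 from edge(h,j)
round 1: derive conn(i,g) via R2 from edge(i,g)
round 1: derive conn(j,a) via R2 from edge(j,a)
round 1: derive conn(j,h) via R2 from edge(j,h)
round 2: derive conn(a,a) via R3 from conn(a,j), conn(j,a)
round 2: derive conn(a,g) via R3 from conn(a,i), conn(i,g)
round 2: derive conn(a,h) via R3 from conn(a,c), conn(c,h)
round 2: derive conn(c,a) via R3 from conn(c,h), conn(h,a)
round 2: derive conn(c,g) via R3 from conn(c,h), conn(h,g)
round 2: derive conn(c,i) via R3 from conn(c,h), conn(h,i)
round 2: derive conn(c,j) via R3 from conn(c,h), conn(h,j)
round 2: derive conn(e,h) via R3 from conn(e,c), conn(c,h)
round 2: derive conn(e,i) via R3 from conn(e,a), conn(a,i)
round 2: derive conn(e,j) via R3 from conn(e,a), conn(a,j)
round 2: derive conn(g,c) via R3 from conn(g,a), conn(a,c)
round 2: derive conn(g,i) via R3 from conn(g,a), conn(a,i)
round 2: derive conn(g,j) via R3 from conn(g,a), conn(a,j)
round 2: derive conn(h,c) via R3 from conn(h,a), conn(a,c)
round 2: derive conn(h,h) via R3 from conn(h,j), conn(j,h)
round 2: derive conn(i,a) via R3 from conn(i,g), conn(g,a)
round 2: derive conn(j,c) via R3 from conn(j,a), conn(a,c)
round 2: derive conn(j,g) via R3 from conn(j,h), conn(h,g)
round 2: derive conn(j,i) via R3 from conn(j,a), conn(a,i)
round 2: derive conn(j,j) via R3 from conn(j,a), conn(a,j)
round 3: derive conn(c,c) via R3 from conn(c,a), conn(a,c)
round 3: derive conn(e,g) via R3 from conn(e,a), conn(a,g)
round 3: derive conn(g,g) via R3 from conn(g,a), conn(a,g)
round 3: derive conn(g,h) via R3 from conn(g,a), conn(a,h)
round 3: derive conn(i,c) via R3 from conn(i,a), conn(a,c)
round 3: derive conn(i,h) via R3 from conn(i,a), conn(a,h)
round 3: derive conn(i,i) via R3 from conn(i,a), conn(a,i)
round 3: derive conn(i,j) via R3 from conn(i,a), conn(a,j)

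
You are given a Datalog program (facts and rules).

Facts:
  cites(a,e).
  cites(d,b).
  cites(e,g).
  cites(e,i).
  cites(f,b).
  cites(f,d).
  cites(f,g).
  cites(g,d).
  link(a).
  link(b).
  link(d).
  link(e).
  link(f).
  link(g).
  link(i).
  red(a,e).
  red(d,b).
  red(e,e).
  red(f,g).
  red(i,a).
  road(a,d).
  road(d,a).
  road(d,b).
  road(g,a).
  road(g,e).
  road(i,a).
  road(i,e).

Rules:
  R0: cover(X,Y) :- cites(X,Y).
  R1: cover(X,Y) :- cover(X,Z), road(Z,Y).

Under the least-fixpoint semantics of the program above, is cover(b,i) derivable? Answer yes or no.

no

round 1: derive cover(a,e) via R0 from cites(a,e)
round 1: derive cover(d,b) via R0 from cites(d,b)
round 1: derive cover(e,g) via R0 from cites(e,g)
round 1: derive cover(e,i) via R0 from cites(e,i)
round 1: derive cover(f,b) via R0 from cites(f,b)
round 1: derive cover(f,d) via R0 from cites(f,d)
round 1: derive cover(f,g) via R0 from cites(f,g)
round 1: derive cover(g,d) via R0 from cites(g,d)
round 2: derive cover(e,a) via R1 from cover(e,g), road(g,a)
round 2: derive cover(e,e) via R1 from cover(e,g), road(g,e)
round 2: derive cover(f,a) via R1 from cover(f,d), road(d,a)
round 2: derive cover(f,e) via R1 from cover(f,g), road(g,e)
round 2: derive cover(g,a) via R1 from cover(g,d), road(d,a)
round 2: derive cover(g,b) via R1 from cover(g,d), road(d,b)
round 3: derive cover(e,d) via R1 from cover(e,a), road(a,d)
round 4: derive cover(e,b) via R1 from cover(e,d), road(d,b)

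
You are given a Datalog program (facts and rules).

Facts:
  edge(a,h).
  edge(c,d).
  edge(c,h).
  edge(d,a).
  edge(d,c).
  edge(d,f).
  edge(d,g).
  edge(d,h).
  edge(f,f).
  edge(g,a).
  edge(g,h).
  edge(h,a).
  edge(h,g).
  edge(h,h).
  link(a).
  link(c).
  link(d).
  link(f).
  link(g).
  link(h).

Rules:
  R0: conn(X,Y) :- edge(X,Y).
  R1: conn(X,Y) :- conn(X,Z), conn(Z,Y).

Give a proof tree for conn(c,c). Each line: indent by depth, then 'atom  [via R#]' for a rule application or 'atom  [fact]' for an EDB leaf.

conn(c,c)  [via R1]
  conn(c,d)  [via R0]
    edge(c,d)  [fact]
  conn(d,c)  [via R0]
    edge(d,c)  [fact]

round 1: derive conn(a,h) via R0 from edge(a,h)
round 1: derive conn(c,d) via R0 from edge(c,d)
round 1: derive conn(c,h) via R0 from edge(c,h)
round 1: derive conn(d,a) via R0 from edge(d,a)
round 1: derive conn(d,c) via R0 from edge(d,c)
round 1: derive conn(d,f) via R0 from edge(d,f)
round 1: derive conn(d,g) via R0 from edge(d,g)
round 1: derive conn(d,h) via R0 from edge(d,h)
round 1: derive conn(f,f) via R0 from edge(f,f)
round 1: derive conn(g,a) via R0 from edge(g,a)
round 1: derive conn(g,h) via R0 from edge(g,h)
round 1: derive conn(h,a) via R0 from edge(h,a)
round 1: derive conn(h,g) via R0 from edge(h,g)
round 1: derive conn(h,h) via R0 from edge(h,h)
round 2: derive conn(a,a) via R1 from conn(a,h), conn(h,a)
round 2: derive conn(a,g) via R1 from conn(a,h), conn(h,g)
round 2: derive conn(c,a) via R1 from conn(c,d), conn(d,a)
round 2: derive conn(c,c) via R1 from conn(c,d), conn(d,c)
round 2: derive conn(c,f) via R1 from conn(c,d), conn(d,f)
round 2: derive conn(c,g) via R1 from conn(c,d), conn(d,g)
round 2: derive conn(d,d) via R1 from conn(d,c), conn(c,d)
round 2: derive conn(g,g) via R1 from conn(g,h), conn(h,g)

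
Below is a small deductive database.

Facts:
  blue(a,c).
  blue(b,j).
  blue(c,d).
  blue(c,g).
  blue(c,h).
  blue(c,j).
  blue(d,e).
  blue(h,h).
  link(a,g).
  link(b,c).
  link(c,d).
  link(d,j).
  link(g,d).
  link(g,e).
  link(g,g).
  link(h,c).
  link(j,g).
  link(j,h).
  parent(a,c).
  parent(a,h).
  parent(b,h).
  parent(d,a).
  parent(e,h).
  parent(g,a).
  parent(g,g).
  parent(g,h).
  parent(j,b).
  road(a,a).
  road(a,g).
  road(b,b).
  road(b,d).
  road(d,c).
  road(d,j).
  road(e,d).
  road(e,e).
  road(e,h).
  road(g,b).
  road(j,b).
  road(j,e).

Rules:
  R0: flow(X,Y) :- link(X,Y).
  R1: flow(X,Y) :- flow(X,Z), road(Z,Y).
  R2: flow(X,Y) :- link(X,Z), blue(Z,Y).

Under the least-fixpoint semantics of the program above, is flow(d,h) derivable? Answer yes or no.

round 1: derive flow(a,g) via R0 from link(a,g)
round 1: derive flow(b,c) via R0 from link(b,c)
round 1: derive flow(c,d) via R0 from link(c,d)
round 1: derive flow(d,j) via R0 from link(d,j)
round 1: derive flow(g,d) via R0 from link(g,d)
round 1: derive flow(g,e) via R0 from link(g,e)
round 1: derive flow(g,g) via R0 from link(g,g)
round 1: derive flow(h,c) via R0 from link(h,c)
round 1: derive flow(j,g) via R0 from link(j,g)
round 1: derive flow(j,h) via R0 from link(j,h)
round 1: derive flow(b,d) via R2 from link(b,c), blue(c,d)
round 1: derive flow(b,g) via R2 from link(b,c), blue(c,g)
round 1: derive flow(b,h) via R2 from link(b,c), blue(c,h)
round 1: derive flow(b,j) via R2 from link(b,c), blue(c,j)
round 1: derive flow(c,e) via R2 from link(c,d), blue(d,e)
round 1: derive flow(h,d) via R2 from link(h,c), blue(c,d)
round 1: derive flow(h,g) via R2 from link(h,c), blue(c,g)
round 1: derive flow(h,h) via R2 from link(h,c), blue(c,h)
round 1: derive flow(h,j) via R2 from link(h,c), blue(c,j)
round 2: derive flow(a,b) via R1 from flow(a,g), road(g,b)
round 2: derive flow(b,b) via R1 from flow(b,g), road(g,b)
round 2: derive flow(b,e) via R1 from flow(b,j), road(j,e)
round 2: derive flow(c,c) via R1 from flow(c,d), road(d,c)
round 2: derive flow(c,h) via R1 from flow(c,e), road(e,h)
round 2: derive flow(c,j) via R1 from flow(c,d), road(d,j)
round 2: derive flow(d,b) via R1 from flow(d,j), road(j,b)
round 2: derive flow(d,e) via R1 from flow(d,j), road(j,e)
round 2: derive flow(g,b) via R1 from flow(g,g), road(g,b)
round 2: derive flow(g,c) via R1 from flow(g,d), road(d,c)
round 2: derive flow(g,h) via R1 from flow(g,e), road(e,h)
round 2: derive flow(g,j) via R1 from flow(g,d), road(d,j)
round 2: derive flow(h,b) via R1 from flow(h,g), road(g,b)
round 2: derive flow(h,e) via R1 from flow(h,j), road(j,e)
round 2: derive flow(j,b) via R1 from flow(j,g), road(g,b)
round 3: derive flow(a,d) via R1 from flow(a,b), road(b,d)
round 3: derive flow(c,b) via R1 from flow(c,j), road(j,b)
round 3: derive flow(d,d) via R1 from flow(d,b), road(b,d)
round 3: derive flow(d,h) via R1 from flow(d,e), road(e,h)
round 3: derive flow(j,d) via R1 from flow(j,b), road(b,d)
round 4: derive flow(a,c) via R1 from flow(a,d), road(d,c)
round 4: derive flow(a,j) via R1 from flow(a,d), road(d,j)
round 4: derive flow(d,c) via R1 from flow(d,d), road(d,c)
round 4: derive flow(j,c) via R1 from flow(j,d), road(d,c)
round 4: derive flow(j,j) via R1 from flow(j,d), road(d,j)
round 5: derive flow(a,e) via R1 from flow(a,j), road(j,e)
round 5: derive flow(j,e) via R1 from flow(j,j), road(j,e)
round 6: derive flow(a,h) via R1 from flow(a,e), road(e,h)

yes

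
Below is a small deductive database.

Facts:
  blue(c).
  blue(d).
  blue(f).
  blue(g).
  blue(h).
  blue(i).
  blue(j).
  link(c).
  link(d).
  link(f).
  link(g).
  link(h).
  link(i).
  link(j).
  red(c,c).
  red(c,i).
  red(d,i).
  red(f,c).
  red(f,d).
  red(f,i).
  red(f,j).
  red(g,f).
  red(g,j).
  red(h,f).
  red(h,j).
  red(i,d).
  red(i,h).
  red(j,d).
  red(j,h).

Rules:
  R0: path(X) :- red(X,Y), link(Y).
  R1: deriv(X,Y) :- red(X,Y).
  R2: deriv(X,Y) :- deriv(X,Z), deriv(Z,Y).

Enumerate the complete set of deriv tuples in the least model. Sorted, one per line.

round 1: derive deriv(c,c) via R1 from red(c,c)
round 1: derive deriv(c,i) via R1 from red(c,i)
round 1: derive deriv(d,i) via R1 from red(d,i)
round 1: derive deriv(f,c) via R1 from red(f,c)
round 1: derive deriv(f,d) via R1 from red(f,d)
round 1: derive deriv(f,i) via R1 from red(f,i)
round 1: derive deriv(f,j) via R1 from red(f,j)
round 1: derive deriv(g,f) via R1 from red(g,f)
round 1: derive deriv(g,j) via R1 from red(g,j)
round 1: derive deriv(h,f) via R1 from red(h,f)
round 1: derive deriv(h,j) via R1 from red(h,j)
round 1: derive deriv(i,d) via R1 from red(i,d)
round 1: derive deriv(i,h) via R1 from red(i,h)
round 1: derive deriv(j,d) via R1 from red(j,d)
round 1: derive deriv(j,h) via R1 from red(j,h)
round 2: derive deriv(c,d) via R2 from deriv(c,i), deriv(i,d)
round 2: derive deriv(c,h) via R2 from deriv(c,i), deriv(i,h)
round 2: derive deriv(d,d) via R2 from deriv(d,i), deriv(i,d)
round 2: derive deriv(d,h) via R2 from deriv(d,i), deriv(i,h)
round 2: derive deriv(f,h) via R2 from deriv(f,i), deriv(i,h)
round 2: derive deriv(g,c) via R2 from deriv(g,f), deriv(f,c)
round 2: derive deriv(g,d) via R2 from deriv(g,f), deriv(f,d)
round 2: derive deriv(g,h) via R2 from deriv(g,j), deriv(j,h)
round 2: derive deriv(g,i) via R2 from deriv(g,f), deriv(f,i)
round 2: derive deriv(h,c) via R2 from deriv(h,f), deriv(f,c)
round 2: derive deriv(h,d) via R2 from deriv(h,f), deriv(f,d)
round 2: derive deriv(h,h) via R2 from deriv(h,j), deriv(j,h)
round 2: derive deriv(h,i) via R2 from deriv(h,f), deriv(f,i)
round 2: derive deriv(i,f) via R2 from deriv(i,h), deriv(h,f)
round 2: derive deriv(i,i) via R2 from deriv(i,d), deriv(d,i)
round 2: derive deriv(i,j) via R2 from deriv(i,h), deriv(h,j)
round 2: derive deriv(j,f) via R2 from deriv(j,h), deriv(h,f)
round 2: derive deriv(j,i) via R2 from deriv(j,d), deriv(d,i)
round 2: derive deriv(j,j) via R2 from deriv(j,h), deriv(h,j)
round 3: derive deriv(c,f) via R2 from deriv(c,h), deriv(h,f)
round 3: derive deriv(c,j) via R2 from deriv(c,h), deriv(h,j)
round 3: derive deriv(d,c) via R2 from deriv(d,h), deriv(h,c)
round 3: derive deriv(d,f) via R2 from deriv(d,h), deriv(h,f)
round 3: derive deriv(d,j) via R2 from deriv(d,h), deriv(h,j)
round 3: derive deriv(f,f) via R2 from deriv(f,h), deriv(h,f)
round 3: derive deriv(i,c) via R2 from deriv(i,f), deriv(f,c)
round 3: derive deriv(j,c) via R2 from deriv(j,f), deriv(f,c)

deriv(c,c)
deriv(c,d)
deriv(c,f)
deriv(c,h)
deriv(c,i)
deriv(c,j)
deriv(d,c)
deriv(d,d)
deriv(d,f)
deriv(d,h)
deriv(d,i)
deriv(d,j)
deriv(f,c)
deriv(f,d)
deriv(f,f)
deriv(f,h)
deriv(f,i)
deriv(f,j)
deriv(g,c)
deriv(g,d)
deriv(g,f)
deriv(g,h)
deriv(g,i)
deriv(g,j)
deriv(h,c)
deriv(h,d)
deriv(h,f)
deriv(h,h)
deriv(h,i)
deriv(h,j)
deriv(i,c)
deriv(i,d)
deriv(i,f)
deriv(i,h)
deriv(i,i)
deriv(i,j)
deriv(j,c)
deriv(j,d)
deriv(j,f)
deriv(j,h)
deriv(j,i)
deriv(j,j)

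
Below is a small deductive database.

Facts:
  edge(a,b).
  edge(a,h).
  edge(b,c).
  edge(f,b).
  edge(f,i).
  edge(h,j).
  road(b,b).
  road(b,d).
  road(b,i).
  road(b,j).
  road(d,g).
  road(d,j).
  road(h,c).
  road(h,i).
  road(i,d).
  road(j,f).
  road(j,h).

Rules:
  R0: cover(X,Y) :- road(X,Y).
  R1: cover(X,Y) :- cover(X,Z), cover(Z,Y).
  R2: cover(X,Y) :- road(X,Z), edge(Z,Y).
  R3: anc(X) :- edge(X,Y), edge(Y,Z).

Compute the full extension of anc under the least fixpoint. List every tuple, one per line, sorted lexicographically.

anc(a)
anc(f)

round 1: derive anc(a) via R3 from edge(a,b), edge(b,c)
round 1: derive anc(f) via R3 from edge(f,b), edge(b,c)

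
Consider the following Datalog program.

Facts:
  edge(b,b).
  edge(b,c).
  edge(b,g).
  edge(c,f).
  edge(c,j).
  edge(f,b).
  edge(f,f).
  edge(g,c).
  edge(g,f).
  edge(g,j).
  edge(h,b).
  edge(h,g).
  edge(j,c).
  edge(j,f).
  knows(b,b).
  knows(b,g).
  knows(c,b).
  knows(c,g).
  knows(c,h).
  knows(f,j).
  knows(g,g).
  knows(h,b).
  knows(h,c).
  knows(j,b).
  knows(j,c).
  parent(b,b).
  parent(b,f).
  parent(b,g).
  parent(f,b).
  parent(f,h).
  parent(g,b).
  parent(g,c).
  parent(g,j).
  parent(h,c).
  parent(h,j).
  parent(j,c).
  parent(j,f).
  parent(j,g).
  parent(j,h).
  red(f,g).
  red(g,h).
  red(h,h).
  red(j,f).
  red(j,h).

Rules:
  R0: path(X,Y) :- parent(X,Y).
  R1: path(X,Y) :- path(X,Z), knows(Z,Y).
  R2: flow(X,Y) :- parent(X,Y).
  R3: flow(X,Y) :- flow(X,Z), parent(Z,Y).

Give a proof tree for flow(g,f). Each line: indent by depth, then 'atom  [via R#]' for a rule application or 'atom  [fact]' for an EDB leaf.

round 1: derive flow(b,b) via R2 from parent(b,b)
round 1: derive flow(b,f) via R2 from parent(b,f)
round 1: derive flow(b,g) via R2 from parent(b,g)
round 1: derive flow(f,b) via R2 from parent(f,b)
round 1: derive flow(f,h) via R2 from parent(f,h)
round 1: derive flow(g,b) via R2 from parent(g,b)
round 1: derive flow(g,c) via R2 from parent(g,c)
round 1: derive flow(g,j) via R2 from parent(g,j)
round 1: derive flow(h,c) via R2 from parent(h,c)
round 1: derive flow(h,j) via R2 from parent(h,j)
round 1: derive flow(j,c) via R2 from parent(j,c)
round 1: derive flow(j,f) via R2 from parent(j,f)
round 1: derive flow(j,g) via R2 from parent(j,g)
round 1: derive flow(j,h) via R2 from parent(j,h)
round 2: derive flow(b,c) via R3 from flow(b,g), parent(g,c)
round 2: derive flow(b,h) via R3 from flow(b,f), parent(f,h)
round 2: derive flow(b,j) via R3 from flow(b,g), parent(g,j)
round 2: derive flow(f,c) via R3 from flow(f,h), parent(h,c)
round 2: derive flow(f,f) via R3 from flow(f,b), parent(b,f)
round 2: derive flow(f,g) via R3 from flow(f,b), parent(b,g)
round 2: derive flow(f,j) via R3 from flow(f,h), parent(h,j)
round 2: derive flow(g,f) via R3 from flow(g,b), parent(b,f)
round 2: derive flow(g,g) via R3 from flow(g,b), parent(b,g)
round 2: derive flow(g,h) via R3 from flow(g,j), parent(j,h)
round 2: derive flow(h,f) via R3 from flow(h,j), parent(j,f)
round 2: derive flow(h,g) via R3 from flow(h,j), parent(j,g)
round 2: derive flow(h,h) via R3 from flow(h,j), parent(j,h)
round 2: derive flow(j,b) via R3 from flow(j,f), parent(f,b)
round 2: derive flow(j,j) via R3 from flow(j,g), parent(g,j)
round 3: derive flow(h,b) via R3 from flow(h,f), parent(f,b)

flow(g,f)  [via R3]
  flow(g,b)  [via R2]
    parent(g,b)  [fact]
  parent(b,f)  [fact]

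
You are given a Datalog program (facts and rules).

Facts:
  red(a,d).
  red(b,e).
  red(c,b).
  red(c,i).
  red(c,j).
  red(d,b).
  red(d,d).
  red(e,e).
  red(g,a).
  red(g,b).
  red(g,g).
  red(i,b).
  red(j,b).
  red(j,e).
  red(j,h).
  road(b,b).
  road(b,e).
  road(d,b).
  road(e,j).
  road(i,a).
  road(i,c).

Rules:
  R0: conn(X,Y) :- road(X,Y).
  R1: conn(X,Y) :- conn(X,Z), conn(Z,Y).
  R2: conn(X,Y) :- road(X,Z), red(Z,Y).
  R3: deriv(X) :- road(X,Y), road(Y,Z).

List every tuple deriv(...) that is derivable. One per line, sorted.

deriv(b)
deriv(d)

round 1: derive deriv(b) via R3 from road(b,b), road(b,b)
round 1: derive deriv(d) via R3 from road(d,b), road(b,b)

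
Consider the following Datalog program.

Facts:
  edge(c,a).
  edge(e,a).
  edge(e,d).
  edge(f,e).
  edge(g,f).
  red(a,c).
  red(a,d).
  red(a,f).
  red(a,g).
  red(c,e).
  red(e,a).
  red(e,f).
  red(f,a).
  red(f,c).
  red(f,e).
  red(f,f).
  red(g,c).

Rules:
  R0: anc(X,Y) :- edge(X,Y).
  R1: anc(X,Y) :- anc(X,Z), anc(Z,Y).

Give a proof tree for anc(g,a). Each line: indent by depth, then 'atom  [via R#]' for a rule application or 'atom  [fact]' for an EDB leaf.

anc(g,a)  [via R1]
  anc(g,e)  [via R1]
    anc(g,f)  [via R0]
      edge(g,f)  [fact]
    anc(f,e)  [via R0]
      edge(f,e)  [fact]
  anc(e,a)  [via R0]
    edge(e,a)  [fact]

round 1: derive anc(c,a) via R0 from edge(c,a)
round 1: derive anc(e,a) via R0 from edge(e,a)
round 1: derive anc(e,d) via R0 from edge(e,d)
round 1: derive anc(f,e) via R0 from edge(f,e)
round 1: derive anc(g,f) via R0 from edge(g,f)
round 2: derive anc(f,a) via R1 from anc(f,e), anc(e,a)
round 2: derive anc(f,d) via R1 from anc(f,e), anc(e,d)
round 2: derive anc(g,e) via R1 from anc(g,f), anc(f,e)
round 3: derive anc(g,a) via R1 from anc(g,e), anc(e,a)
round 3: derive anc(g,d) via R1 from anc(g,e), anc(e,d)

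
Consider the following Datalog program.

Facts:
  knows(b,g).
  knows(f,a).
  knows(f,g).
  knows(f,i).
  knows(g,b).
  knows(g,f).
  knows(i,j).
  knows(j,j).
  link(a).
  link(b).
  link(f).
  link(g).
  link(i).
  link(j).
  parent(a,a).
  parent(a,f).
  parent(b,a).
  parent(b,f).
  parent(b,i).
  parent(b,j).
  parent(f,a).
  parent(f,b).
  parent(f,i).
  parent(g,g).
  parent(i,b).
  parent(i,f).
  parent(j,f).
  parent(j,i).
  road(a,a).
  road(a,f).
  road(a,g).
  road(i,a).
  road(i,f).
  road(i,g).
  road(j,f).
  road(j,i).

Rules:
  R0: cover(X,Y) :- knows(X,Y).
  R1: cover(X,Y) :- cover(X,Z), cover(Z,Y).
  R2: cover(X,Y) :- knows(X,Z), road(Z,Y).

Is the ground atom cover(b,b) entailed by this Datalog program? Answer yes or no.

round 1: derive cover(b,g) via R0 from knows(b,g)
round 1: derive cover(f,a) via R0 from knows(f,a)
round 1: derive cover(f,g) via R0 from knows(f,g)
round 1: derive cover(f,i) via R0 from knows(f,i)
round 1: derive cover(g,b) via R0 from knows(g,b)
round 1: derive cover(g,f) via R0 from knows(g,f)
round 1: derive cover(i,j) via R0 from knows(i,j)
round 1: derive cover(j,j) via R0 from knows(j,j)
round 1: derive cover(f,f) via R2 from knows(f,a), road(a,f)
round 1: derive cover(i,f) via R2 from knows(i,j), road(j,f)
round 1: derive cover(i,i) via R2 from knows(i,j), road(j,i)
round 1: derive cover(j,f) via R2 from knows(j,j), road(j,f)
round 1: derive cover(j,i) via R2 from knows(j,j), road(j,i)
round 2: derive cover(b,b) via R1 from cover(b,g), cover(g,b)
round 2: derive cover(b,f) via R1 from cover(b,g), cover(g,f)
round 2: derive cover(f,b) via R1 from cover(f,g), cover(g,b)
round 2: derive cover(f,j) via R1 from cover(f,i), cover(i,j)
round 2: derive cover(g,a) via R1 from cover(g,f), cover(f,a)
round 2: derive cover(g,g) via R1 from cover(g,b), cover(b,g)
round 2: derive cover(g,i) via R1 from cover(g,f), cover(f,i)
round 2: derive cover(i,a) via R1 from cover(i,f), cover(f,a)
round 2: derive cover(i,g) via R1 from cover(i,f), cover(f,g)
round 2: derive cover(j,a) via R1 from cover(j,f), cover(f,a)
round 2: derive cover(j,g) via R1 from cover(j,f), cover(f,g)
round 3: derive cover(b,a) via R1 from cover(b,f), cover(f,a)
round 3: derive cover(b,i) via R1 from cover(b,f), cover(f,i)
round 3: derive cover(b,j) via R1 from cover(b,f), cover(f,j)
round 3: derive cover(g,j) via R1 from cover(g,f), cover(f,j)
round 3: derive cover(i,b) via R1 from cover(i,f), cover(f,b)
round 3: derive cover(j,b) via R1 from cover(j,f), cover(f,b)

yes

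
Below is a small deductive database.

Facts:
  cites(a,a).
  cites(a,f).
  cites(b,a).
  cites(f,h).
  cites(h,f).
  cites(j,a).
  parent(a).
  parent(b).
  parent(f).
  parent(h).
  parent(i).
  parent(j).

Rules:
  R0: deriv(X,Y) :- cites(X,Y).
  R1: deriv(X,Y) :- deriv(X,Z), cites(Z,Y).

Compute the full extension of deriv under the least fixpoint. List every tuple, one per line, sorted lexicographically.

deriv(a,a)
deriv(a,f)
deriv(a,h)
deriv(b,a)
deriv(b,f)
deriv(b,h)
deriv(f,f)
deriv(f,h)
deriv(h,f)
deriv(h,h)
deriv(j,a)
deriv(j,f)
deriv(j,h)

round 1: derive deriv(a,a) via R0 from cites(a,a)
round 1: derive deriv(a,f) via R0 from cites(a,f)
round 1: derive deriv(b,a) via R0 from cites(b,a)
round 1: derive deriv(f,h) via R0 from cites(f,h)
round 1: derive deriv(h,f) via R0 from cites(h,f)
round 1: derive deriv(j,a) via R0 from cites(j,a)
round 2: derive deriv(a,h) via R1 from deriv(a,f), cites(f,h)
round 2: derive deriv(b,f) via R1 from deriv(b,a), cites(a,f)
round 2: derive deriv(f,f) via R1 from deriv(f,h), cites(h,f)
round 2: derive deriv(h,h) via R1 from deriv(h,f), cites(f,h)
round 2: derive deriv(j,f) via R1 from deriv(j,a), cites(a,f)
round 3: derive deriv(b,h) via R1 from deriv(b,f), cites(f,h)
round 3: derive deriv(j,h) via R1 from deriv(j,f), cites(f,h)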